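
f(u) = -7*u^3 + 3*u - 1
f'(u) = 3 - 21*u^2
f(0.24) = -0.38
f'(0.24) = 1.79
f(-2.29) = 76.19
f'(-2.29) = -107.13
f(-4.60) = 666.55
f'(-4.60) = -441.36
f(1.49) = -19.69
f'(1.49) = -43.62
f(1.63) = -26.43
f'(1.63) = -52.79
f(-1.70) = 28.29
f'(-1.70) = -57.69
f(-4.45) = 602.50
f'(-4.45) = -412.85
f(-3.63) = 322.94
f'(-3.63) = -273.71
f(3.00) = -181.00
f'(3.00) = -186.00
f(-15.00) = 23579.00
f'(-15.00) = -4722.00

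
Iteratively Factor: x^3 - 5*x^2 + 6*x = (x - 3)*(x^2 - 2*x) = x*(x - 3)*(x - 2)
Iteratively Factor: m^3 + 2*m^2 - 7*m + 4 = (m - 1)*(m^2 + 3*m - 4) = (m - 1)^2*(m + 4)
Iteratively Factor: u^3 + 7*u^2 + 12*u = (u)*(u^2 + 7*u + 12) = u*(u + 3)*(u + 4)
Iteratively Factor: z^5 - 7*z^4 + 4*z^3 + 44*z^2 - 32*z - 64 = (z - 2)*(z^4 - 5*z^3 - 6*z^2 + 32*z + 32) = (z - 2)*(z + 2)*(z^3 - 7*z^2 + 8*z + 16) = (z - 2)*(z + 1)*(z + 2)*(z^2 - 8*z + 16) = (z - 4)*(z - 2)*(z + 1)*(z + 2)*(z - 4)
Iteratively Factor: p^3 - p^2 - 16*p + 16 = (p - 1)*(p^2 - 16) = (p - 4)*(p - 1)*(p + 4)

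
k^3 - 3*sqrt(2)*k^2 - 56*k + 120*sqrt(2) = (k - 6*sqrt(2))*(k - 2*sqrt(2))*(k + 5*sqrt(2))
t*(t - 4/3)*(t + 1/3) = t^3 - t^2 - 4*t/9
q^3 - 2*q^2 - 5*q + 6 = (q - 3)*(q - 1)*(q + 2)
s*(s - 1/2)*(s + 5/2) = s^3 + 2*s^2 - 5*s/4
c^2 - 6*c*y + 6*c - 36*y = (c + 6)*(c - 6*y)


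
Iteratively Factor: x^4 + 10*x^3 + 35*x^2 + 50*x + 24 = (x + 3)*(x^3 + 7*x^2 + 14*x + 8) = (x + 3)*(x + 4)*(x^2 + 3*x + 2) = (x + 1)*(x + 3)*(x + 4)*(x + 2)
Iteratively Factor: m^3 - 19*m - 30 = (m + 2)*(m^2 - 2*m - 15) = (m - 5)*(m + 2)*(m + 3)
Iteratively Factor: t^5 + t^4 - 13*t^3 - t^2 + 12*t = (t + 1)*(t^4 - 13*t^2 + 12*t) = (t - 1)*(t + 1)*(t^3 + t^2 - 12*t) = t*(t - 1)*(t + 1)*(t^2 + t - 12) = t*(t - 1)*(t + 1)*(t + 4)*(t - 3)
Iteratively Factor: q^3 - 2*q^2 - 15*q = (q + 3)*(q^2 - 5*q) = (q - 5)*(q + 3)*(q)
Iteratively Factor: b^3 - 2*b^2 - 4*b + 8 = (b - 2)*(b^2 - 4) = (b - 2)^2*(b + 2)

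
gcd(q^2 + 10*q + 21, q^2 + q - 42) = q + 7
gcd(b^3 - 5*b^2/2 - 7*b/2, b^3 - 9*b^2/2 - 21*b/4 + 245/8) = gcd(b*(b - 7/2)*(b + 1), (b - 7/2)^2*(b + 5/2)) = b - 7/2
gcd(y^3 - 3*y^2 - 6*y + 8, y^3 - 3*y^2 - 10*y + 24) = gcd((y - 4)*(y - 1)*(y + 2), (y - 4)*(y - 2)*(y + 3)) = y - 4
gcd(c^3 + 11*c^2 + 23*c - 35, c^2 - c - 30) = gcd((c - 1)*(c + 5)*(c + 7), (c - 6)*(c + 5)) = c + 5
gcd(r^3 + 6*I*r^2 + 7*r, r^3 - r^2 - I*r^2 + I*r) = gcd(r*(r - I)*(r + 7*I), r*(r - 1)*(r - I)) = r^2 - I*r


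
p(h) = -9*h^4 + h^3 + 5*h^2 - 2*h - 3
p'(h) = -36*h^3 + 3*h^2 + 10*h - 2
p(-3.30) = -1045.22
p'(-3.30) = 1291.40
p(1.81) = -80.91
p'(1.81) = -187.54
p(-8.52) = -47665.77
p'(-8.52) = 22395.50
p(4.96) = -5215.04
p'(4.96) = -4271.46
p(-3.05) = -757.59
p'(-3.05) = 1016.82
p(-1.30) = -19.85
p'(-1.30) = 69.16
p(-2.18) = -188.51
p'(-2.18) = 363.43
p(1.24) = -17.16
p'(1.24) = -53.63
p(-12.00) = -187611.00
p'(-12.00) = 62518.00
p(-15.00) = -457848.00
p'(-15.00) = 122023.00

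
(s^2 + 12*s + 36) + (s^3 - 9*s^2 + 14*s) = s^3 - 8*s^2 + 26*s + 36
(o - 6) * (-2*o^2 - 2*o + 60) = -2*o^3 + 10*o^2 + 72*o - 360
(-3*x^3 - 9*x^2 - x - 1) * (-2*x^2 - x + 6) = 6*x^5 + 21*x^4 - 7*x^3 - 51*x^2 - 5*x - 6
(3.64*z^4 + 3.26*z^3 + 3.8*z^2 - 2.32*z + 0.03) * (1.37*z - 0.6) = 4.9868*z^5 + 2.2822*z^4 + 3.25*z^3 - 5.4584*z^2 + 1.4331*z - 0.018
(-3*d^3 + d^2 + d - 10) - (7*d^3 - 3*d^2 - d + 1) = -10*d^3 + 4*d^2 + 2*d - 11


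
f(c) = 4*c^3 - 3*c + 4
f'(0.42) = -0.88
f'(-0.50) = 0.00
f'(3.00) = 105.00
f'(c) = 12*c^2 - 3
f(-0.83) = 4.20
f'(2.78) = 89.74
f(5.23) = 560.53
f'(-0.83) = 5.27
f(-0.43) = 4.97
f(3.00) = 103.00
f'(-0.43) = -0.78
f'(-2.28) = 59.38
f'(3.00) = 105.00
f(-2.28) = -36.57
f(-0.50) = 5.00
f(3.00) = 103.00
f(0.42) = 3.04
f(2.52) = 60.45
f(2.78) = 81.60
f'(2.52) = 73.20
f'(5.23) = 325.23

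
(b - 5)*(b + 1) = b^2 - 4*b - 5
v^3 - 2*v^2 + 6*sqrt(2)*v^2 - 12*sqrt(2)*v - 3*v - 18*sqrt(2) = (v - 3)*(v + 1)*(v + 6*sqrt(2))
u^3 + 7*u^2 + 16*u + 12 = (u + 2)^2*(u + 3)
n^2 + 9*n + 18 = (n + 3)*(n + 6)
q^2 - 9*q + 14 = (q - 7)*(q - 2)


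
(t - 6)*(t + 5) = t^2 - t - 30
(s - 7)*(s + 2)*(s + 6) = s^3 + s^2 - 44*s - 84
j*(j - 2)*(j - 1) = j^3 - 3*j^2 + 2*j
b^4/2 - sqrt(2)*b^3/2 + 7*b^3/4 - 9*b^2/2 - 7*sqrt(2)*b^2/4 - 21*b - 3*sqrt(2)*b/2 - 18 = (b/2 + 1)*(b + 3/2)*(b - 3*sqrt(2))*(b + 2*sqrt(2))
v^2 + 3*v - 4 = (v - 1)*(v + 4)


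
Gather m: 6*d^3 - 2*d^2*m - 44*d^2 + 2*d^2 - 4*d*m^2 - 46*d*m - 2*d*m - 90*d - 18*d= 6*d^3 - 42*d^2 - 4*d*m^2 - 108*d + m*(-2*d^2 - 48*d)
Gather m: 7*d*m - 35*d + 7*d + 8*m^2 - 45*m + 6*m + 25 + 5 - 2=-28*d + 8*m^2 + m*(7*d - 39) + 28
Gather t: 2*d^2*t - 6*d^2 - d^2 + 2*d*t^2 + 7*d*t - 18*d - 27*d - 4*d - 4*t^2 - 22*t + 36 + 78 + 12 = -7*d^2 - 49*d + t^2*(2*d - 4) + t*(2*d^2 + 7*d - 22) + 126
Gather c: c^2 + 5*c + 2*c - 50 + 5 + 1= c^2 + 7*c - 44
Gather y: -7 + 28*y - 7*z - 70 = 28*y - 7*z - 77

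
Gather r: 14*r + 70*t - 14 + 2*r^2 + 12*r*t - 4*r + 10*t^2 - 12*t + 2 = 2*r^2 + r*(12*t + 10) + 10*t^2 + 58*t - 12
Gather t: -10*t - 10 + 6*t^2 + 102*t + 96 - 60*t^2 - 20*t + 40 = -54*t^2 + 72*t + 126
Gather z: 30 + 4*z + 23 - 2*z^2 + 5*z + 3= -2*z^2 + 9*z + 56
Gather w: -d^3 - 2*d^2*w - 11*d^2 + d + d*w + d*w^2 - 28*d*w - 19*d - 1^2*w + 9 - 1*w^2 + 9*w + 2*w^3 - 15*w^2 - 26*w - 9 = -d^3 - 11*d^2 - 18*d + 2*w^3 + w^2*(d - 16) + w*(-2*d^2 - 27*d - 18)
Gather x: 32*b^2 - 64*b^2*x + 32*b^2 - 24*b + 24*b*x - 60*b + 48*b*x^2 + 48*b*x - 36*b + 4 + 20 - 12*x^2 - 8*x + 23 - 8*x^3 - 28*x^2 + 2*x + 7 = 64*b^2 - 120*b - 8*x^3 + x^2*(48*b - 40) + x*(-64*b^2 + 72*b - 6) + 54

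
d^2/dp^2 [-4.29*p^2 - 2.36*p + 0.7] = -8.58000000000000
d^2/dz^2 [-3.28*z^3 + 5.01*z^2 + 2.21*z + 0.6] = 10.02 - 19.68*z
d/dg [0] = 0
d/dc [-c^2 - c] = -2*c - 1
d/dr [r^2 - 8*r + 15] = 2*r - 8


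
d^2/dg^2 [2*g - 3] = 0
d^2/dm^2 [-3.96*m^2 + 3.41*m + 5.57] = -7.92000000000000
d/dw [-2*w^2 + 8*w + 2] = 8 - 4*w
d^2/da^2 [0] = 0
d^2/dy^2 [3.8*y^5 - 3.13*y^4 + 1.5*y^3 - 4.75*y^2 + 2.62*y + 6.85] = 76.0*y^3 - 37.56*y^2 + 9.0*y - 9.5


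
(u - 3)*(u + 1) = u^2 - 2*u - 3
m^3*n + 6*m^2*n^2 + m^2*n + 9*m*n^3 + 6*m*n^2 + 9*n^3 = (m + 3*n)^2*(m*n + n)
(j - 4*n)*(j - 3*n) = j^2 - 7*j*n + 12*n^2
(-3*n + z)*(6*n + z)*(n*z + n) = -18*n^3*z - 18*n^3 + 3*n^2*z^2 + 3*n^2*z + n*z^3 + n*z^2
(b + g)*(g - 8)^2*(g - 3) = b*g^3 - 19*b*g^2 + 112*b*g - 192*b + g^4 - 19*g^3 + 112*g^2 - 192*g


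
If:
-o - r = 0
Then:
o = -r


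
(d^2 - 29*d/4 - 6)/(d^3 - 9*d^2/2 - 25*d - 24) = (4*d + 3)/(2*(2*d^2 + 7*d + 6))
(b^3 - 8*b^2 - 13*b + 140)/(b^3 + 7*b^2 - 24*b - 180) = (b^2 - 3*b - 28)/(b^2 + 12*b + 36)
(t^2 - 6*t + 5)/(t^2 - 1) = (t - 5)/(t + 1)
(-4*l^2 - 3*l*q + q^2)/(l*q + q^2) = (-4*l + q)/q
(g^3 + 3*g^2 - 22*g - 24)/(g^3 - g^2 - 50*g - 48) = (g - 4)/(g - 8)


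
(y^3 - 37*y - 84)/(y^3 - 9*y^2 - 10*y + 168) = (y + 3)/(y - 6)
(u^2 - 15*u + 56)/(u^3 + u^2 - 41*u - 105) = (u - 8)/(u^2 + 8*u + 15)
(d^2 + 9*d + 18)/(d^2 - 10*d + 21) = (d^2 + 9*d + 18)/(d^2 - 10*d + 21)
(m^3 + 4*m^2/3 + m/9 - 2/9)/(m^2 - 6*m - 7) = (m^2 + m/3 - 2/9)/(m - 7)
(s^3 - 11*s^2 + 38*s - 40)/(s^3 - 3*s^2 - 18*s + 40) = (s - 4)/(s + 4)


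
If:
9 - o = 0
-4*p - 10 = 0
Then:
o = 9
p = -5/2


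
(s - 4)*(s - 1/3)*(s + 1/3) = s^3 - 4*s^2 - s/9 + 4/9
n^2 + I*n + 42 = (n - 6*I)*(n + 7*I)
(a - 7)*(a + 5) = a^2 - 2*a - 35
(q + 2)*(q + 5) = q^2 + 7*q + 10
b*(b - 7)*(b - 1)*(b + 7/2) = b^4 - 9*b^3/2 - 21*b^2 + 49*b/2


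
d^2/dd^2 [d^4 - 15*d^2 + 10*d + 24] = 12*d^2 - 30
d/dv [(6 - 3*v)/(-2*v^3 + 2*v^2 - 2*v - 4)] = 3*(v^3 - v^2 + v - (v - 2)*(3*v^2 - 2*v + 1) + 2)/(2*(v^3 - v^2 + v + 2)^2)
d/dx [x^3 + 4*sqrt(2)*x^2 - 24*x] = 3*x^2 + 8*sqrt(2)*x - 24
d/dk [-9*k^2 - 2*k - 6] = -18*k - 2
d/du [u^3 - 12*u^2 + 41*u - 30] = 3*u^2 - 24*u + 41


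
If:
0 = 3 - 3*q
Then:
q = 1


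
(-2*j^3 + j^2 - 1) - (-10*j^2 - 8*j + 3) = -2*j^3 + 11*j^2 + 8*j - 4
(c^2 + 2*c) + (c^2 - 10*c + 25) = 2*c^2 - 8*c + 25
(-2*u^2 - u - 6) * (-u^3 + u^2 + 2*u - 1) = 2*u^5 - u^4 + u^3 - 6*u^2 - 11*u + 6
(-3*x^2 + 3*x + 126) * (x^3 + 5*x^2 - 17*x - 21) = -3*x^5 - 12*x^4 + 192*x^3 + 642*x^2 - 2205*x - 2646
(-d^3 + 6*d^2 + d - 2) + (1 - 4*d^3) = -5*d^3 + 6*d^2 + d - 1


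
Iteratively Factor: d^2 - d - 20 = (d - 5)*(d + 4)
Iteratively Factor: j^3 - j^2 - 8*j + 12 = (j - 2)*(j^2 + j - 6) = (j - 2)^2*(j + 3)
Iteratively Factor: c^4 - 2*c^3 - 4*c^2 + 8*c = (c - 2)*(c^3 - 4*c) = (c - 2)^2*(c^2 + 2*c) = (c - 2)^2*(c + 2)*(c)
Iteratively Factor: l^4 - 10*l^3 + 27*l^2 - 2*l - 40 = (l - 4)*(l^3 - 6*l^2 + 3*l + 10) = (l - 4)*(l - 2)*(l^2 - 4*l - 5) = (l - 5)*(l - 4)*(l - 2)*(l + 1)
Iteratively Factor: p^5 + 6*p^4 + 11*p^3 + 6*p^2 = (p)*(p^4 + 6*p^3 + 11*p^2 + 6*p) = p*(p + 3)*(p^3 + 3*p^2 + 2*p) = p*(p + 1)*(p + 3)*(p^2 + 2*p) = p*(p + 1)*(p + 2)*(p + 3)*(p)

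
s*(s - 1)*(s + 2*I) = s^3 - s^2 + 2*I*s^2 - 2*I*s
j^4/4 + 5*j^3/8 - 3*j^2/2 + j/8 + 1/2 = (j/4 + 1)*(j - 1)^2*(j + 1/2)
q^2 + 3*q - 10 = (q - 2)*(q + 5)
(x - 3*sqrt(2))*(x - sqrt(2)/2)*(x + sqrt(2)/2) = x^3 - 3*sqrt(2)*x^2 - x/2 + 3*sqrt(2)/2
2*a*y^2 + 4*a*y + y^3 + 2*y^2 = y*(2*a + y)*(y + 2)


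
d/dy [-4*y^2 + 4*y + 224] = 4 - 8*y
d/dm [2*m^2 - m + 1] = 4*m - 1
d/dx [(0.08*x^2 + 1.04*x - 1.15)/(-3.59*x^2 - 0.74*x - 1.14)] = (3.6744*x^2 - 8.4394*x - 2.0366)/(12.8881*x^4 + 5.3132*x^3 + 8.7328*x^2 + 1.6872*x + 1.2996)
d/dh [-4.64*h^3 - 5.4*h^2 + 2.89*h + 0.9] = -13.92*h^2 - 10.8*h + 2.89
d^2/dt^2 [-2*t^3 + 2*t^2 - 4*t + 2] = 4 - 12*t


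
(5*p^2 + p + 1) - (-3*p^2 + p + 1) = 8*p^2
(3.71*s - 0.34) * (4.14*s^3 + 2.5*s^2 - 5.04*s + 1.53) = 15.3594*s^4 + 7.8674*s^3 - 19.5484*s^2 + 7.3899*s - 0.5202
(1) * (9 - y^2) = 9 - y^2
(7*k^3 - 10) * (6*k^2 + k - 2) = 42*k^5 + 7*k^4 - 14*k^3 - 60*k^2 - 10*k + 20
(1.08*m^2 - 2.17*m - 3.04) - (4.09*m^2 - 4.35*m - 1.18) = -3.01*m^2 + 2.18*m - 1.86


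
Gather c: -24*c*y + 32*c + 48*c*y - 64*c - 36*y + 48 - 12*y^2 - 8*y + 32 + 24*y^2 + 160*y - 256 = c*(24*y - 32) + 12*y^2 + 116*y - 176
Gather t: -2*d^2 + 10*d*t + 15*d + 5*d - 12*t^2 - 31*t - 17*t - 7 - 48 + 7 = -2*d^2 + 20*d - 12*t^2 + t*(10*d - 48) - 48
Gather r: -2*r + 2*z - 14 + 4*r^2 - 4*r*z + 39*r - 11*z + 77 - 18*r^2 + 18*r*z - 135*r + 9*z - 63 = -14*r^2 + r*(14*z - 98)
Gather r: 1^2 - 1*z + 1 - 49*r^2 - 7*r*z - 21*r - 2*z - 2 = -49*r^2 + r*(-7*z - 21) - 3*z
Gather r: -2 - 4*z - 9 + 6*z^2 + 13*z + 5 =6*z^2 + 9*z - 6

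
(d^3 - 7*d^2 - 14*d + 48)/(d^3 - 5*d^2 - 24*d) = (d - 2)/d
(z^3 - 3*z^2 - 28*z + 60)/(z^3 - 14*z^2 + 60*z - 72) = (z + 5)/(z - 6)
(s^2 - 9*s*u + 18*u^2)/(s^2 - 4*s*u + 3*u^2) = (s - 6*u)/(s - u)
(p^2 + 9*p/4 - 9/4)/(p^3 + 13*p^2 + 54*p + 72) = (p - 3/4)/(p^2 + 10*p + 24)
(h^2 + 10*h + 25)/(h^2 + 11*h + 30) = (h + 5)/(h + 6)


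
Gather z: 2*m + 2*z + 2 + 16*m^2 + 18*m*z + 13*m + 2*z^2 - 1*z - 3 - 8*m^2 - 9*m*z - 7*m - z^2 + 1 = 8*m^2 + 8*m + z^2 + z*(9*m + 1)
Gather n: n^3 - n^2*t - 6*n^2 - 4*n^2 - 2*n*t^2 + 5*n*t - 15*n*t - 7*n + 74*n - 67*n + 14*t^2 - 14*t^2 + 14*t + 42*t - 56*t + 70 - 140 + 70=n^3 + n^2*(-t - 10) + n*(-2*t^2 - 10*t)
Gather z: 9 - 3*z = 9 - 3*z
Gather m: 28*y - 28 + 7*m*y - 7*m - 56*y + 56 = m*(7*y - 7) - 28*y + 28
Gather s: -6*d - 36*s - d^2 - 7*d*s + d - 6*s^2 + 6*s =-d^2 - 5*d - 6*s^2 + s*(-7*d - 30)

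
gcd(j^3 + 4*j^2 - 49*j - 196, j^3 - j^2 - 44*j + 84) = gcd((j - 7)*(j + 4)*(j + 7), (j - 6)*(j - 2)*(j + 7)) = j + 7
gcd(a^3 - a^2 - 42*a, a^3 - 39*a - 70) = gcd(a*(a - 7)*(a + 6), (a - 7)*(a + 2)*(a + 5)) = a - 7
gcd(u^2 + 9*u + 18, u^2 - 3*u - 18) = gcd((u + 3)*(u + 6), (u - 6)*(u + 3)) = u + 3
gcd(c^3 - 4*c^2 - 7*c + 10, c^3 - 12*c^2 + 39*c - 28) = c - 1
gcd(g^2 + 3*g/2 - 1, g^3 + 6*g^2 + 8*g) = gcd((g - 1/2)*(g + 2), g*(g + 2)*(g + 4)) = g + 2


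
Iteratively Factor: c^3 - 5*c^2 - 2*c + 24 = (c + 2)*(c^2 - 7*c + 12) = (c - 3)*(c + 2)*(c - 4)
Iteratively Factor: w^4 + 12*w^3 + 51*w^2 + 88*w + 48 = (w + 3)*(w^3 + 9*w^2 + 24*w + 16) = (w + 3)*(w + 4)*(w^2 + 5*w + 4) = (w + 3)*(w + 4)^2*(w + 1)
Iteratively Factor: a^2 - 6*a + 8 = (a - 2)*(a - 4)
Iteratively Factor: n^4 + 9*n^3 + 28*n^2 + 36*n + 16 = (n + 4)*(n^3 + 5*n^2 + 8*n + 4) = (n + 2)*(n + 4)*(n^2 + 3*n + 2) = (n + 2)^2*(n + 4)*(n + 1)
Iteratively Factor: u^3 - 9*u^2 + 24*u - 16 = (u - 4)*(u^2 - 5*u + 4) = (u - 4)^2*(u - 1)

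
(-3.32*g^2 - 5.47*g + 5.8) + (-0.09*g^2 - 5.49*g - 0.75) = -3.41*g^2 - 10.96*g + 5.05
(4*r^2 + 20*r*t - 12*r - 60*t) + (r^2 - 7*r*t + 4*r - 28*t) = 5*r^2 + 13*r*t - 8*r - 88*t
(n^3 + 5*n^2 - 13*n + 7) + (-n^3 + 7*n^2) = 12*n^2 - 13*n + 7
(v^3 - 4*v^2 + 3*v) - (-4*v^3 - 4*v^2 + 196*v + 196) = 5*v^3 - 193*v - 196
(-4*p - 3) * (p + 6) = -4*p^2 - 27*p - 18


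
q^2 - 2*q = q*(q - 2)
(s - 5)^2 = s^2 - 10*s + 25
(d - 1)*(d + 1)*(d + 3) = d^3 + 3*d^2 - d - 3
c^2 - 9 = (c - 3)*(c + 3)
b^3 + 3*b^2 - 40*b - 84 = (b - 6)*(b + 2)*(b + 7)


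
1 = 1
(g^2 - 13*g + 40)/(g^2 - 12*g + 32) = (g - 5)/(g - 4)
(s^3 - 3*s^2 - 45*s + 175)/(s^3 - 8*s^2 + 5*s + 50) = (s + 7)/(s + 2)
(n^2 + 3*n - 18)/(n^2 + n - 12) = (n + 6)/(n + 4)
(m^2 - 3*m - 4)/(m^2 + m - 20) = (m + 1)/(m + 5)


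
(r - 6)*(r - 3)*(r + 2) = r^3 - 7*r^2 + 36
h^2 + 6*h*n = h*(h + 6*n)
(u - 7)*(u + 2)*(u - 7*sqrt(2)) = u^3 - 7*sqrt(2)*u^2 - 5*u^2 - 14*u + 35*sqrt(2)*u + 98*sqrt(2)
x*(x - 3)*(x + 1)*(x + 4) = x^4 + 2*x^3 - 11*x^2 - 12*x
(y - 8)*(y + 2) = y^2 - 6*y - 16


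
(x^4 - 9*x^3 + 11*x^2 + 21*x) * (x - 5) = x^5 - 14*x^4 + 56*x^3 - 34*x^2 - 105*x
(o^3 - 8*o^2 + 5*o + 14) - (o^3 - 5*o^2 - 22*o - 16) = -3*o^2 + 27*o + 30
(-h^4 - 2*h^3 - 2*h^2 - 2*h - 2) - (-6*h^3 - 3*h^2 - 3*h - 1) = -h^4 + 4*h^3 + h^2 + h - 1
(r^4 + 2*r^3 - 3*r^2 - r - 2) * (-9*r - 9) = -9*r^5 - 27*r^4 + 9*r^3 + 36*r^2 + 27*r + 18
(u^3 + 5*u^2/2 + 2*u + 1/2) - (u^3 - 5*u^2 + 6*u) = 15*u^2/2 - 4*u + 1/2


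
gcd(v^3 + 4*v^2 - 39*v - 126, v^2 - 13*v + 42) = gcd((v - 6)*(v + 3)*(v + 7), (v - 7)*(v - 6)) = v - 6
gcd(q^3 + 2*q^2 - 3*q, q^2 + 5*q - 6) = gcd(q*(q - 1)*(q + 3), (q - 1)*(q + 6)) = q - 1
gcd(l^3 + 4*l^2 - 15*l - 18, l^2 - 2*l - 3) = l^2 - 2*l - 3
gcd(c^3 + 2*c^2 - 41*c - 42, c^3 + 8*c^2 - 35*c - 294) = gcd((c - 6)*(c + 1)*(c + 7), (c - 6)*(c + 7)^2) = c^2 + c - 42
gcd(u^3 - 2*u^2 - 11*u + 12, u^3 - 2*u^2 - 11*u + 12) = u^3 - 2*u^2 - 11*u + 12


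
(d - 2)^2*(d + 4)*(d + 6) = d^4 + 6*d^3 - 12*d^2 - 56*d + 96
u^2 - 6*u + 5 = (u - 5)*(u - 1)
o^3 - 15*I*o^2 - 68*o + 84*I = (o - 7*I)*(o - 6*I)*(o - 2*I)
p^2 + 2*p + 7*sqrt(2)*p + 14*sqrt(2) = (p + 2)*(p + 7*sqrt(2))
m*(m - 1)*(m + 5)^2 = m^4 + 9*m^3 + 15*m^2 - 25*m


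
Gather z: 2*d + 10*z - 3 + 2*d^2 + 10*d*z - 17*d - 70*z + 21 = 2*d^2 - 15*d + z*(10*d - 60) + 18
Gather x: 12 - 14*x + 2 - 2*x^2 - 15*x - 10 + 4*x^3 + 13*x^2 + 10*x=4*x^3 + 11*x^2 - 19*x + 4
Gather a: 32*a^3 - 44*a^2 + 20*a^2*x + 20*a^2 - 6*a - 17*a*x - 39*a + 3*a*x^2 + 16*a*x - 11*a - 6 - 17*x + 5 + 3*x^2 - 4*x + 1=32*a^3 + a^2*(20*x - 24) + a*(3*x^2 - x - 56) + 3*x^2 - 21*x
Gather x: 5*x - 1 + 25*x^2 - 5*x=25*x^2 - 1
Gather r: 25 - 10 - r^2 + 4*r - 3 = -r^2 + 4*r + 12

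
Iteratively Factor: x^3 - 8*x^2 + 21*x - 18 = (x - 3)*(x^2 - 5*x + 6) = (x - 3)*(x - 2)*(x - 3)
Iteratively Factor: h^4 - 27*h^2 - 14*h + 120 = (h - 5)*(h^3 + 5*h^2 - 2*h - 24) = (h - 5)*(h + 4)*(h^2 + h - 6) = (h - 5)*(h - 2)*(h + 4)*(h + 3)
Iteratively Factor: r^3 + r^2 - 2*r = (r + 2)*(r^2 - r) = (r - 1)*(r + 2)*(r)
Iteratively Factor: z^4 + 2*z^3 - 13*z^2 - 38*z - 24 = (z - 4)*(z^3 + 6*z^2 + 11*z + 6) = (z - 4)*(z + 1)*(z^2 + 5*z + 6) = (z - 4)*(z + 1)*(z + 3)*(z + 2)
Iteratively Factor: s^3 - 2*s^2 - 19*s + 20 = (s - 5)*(s^2 + 3*s - 4) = (s - 5)*(s + 4)*(s - 1)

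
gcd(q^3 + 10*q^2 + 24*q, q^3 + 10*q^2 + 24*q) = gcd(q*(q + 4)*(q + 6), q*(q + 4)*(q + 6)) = q^3 + 10*q^2 + 24*q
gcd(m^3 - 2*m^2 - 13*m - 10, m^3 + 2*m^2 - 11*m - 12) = m + 1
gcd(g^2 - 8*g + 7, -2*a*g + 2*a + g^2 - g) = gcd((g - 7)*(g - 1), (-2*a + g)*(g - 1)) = g - 1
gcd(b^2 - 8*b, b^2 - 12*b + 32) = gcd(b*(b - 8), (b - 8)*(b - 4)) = b - 8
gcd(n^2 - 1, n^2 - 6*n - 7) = n + 1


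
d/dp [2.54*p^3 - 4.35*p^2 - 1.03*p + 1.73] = 7.62*p^2 - 8.7*p - 1.03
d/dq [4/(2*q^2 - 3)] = -16*q/(2*q^2 - 3)^2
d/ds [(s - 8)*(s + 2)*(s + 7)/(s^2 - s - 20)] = (s^4 - 2*s^3 - 3*s^2 + 184*s + 1048)/(s^4 - 2*s^3 - 39*s^2 + 40*s + 400)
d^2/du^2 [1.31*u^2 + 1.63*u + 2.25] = 2.62000000000000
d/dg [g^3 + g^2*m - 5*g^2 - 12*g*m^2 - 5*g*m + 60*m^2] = 3*g^2 + 2*g*m - 10*g - 12*m^2 - 5*m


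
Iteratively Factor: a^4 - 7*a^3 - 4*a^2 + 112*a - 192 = (a - 3)*(a^3 - 4*a^2 - 16*a + 64) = (a - 4)*(a - 3)*(a^2 - 16) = (a - 4)^2*(a - 3)*(a + 4)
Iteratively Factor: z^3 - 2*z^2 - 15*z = (z + 3)*(z^2 - 5*z) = (z - 5)*(z + 3)*(z)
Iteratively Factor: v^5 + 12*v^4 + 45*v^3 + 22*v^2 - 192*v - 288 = (v + 3)*(v^4 + 9*v^3 + 18*v^2 - 32*v - 96) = (v + 3)^2*(v^3 + 6*v^2 - 32) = (v + 3)^2*(v + 4)*(v^2 + 2*v - 8) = (v + 3)^2*(v + 4)^2*(v - 2)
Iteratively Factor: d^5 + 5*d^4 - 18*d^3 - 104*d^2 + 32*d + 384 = (d + 4)*(d^4 + d^3 - 22*d^2 - 16*d + 96) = (d + 4)^2*(d^3 - 3*d^2 - 10*d + 24) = (d - 4)*(d + 4)^2*(d^2 + d - 6) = (d - 4)*(d - 2)*(d + 4)^2*(d + 3)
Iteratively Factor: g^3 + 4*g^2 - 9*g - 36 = (g + 4)*(g^2 - 9) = (g + 3)*(g + 4)*(g - 3)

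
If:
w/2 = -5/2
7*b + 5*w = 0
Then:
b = 25/7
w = -5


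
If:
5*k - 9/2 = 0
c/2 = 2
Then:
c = 4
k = 9/10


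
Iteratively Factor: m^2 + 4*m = (m)*(m + 4)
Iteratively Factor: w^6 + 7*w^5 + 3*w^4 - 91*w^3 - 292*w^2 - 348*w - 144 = (w + 2)*(w^5 + 5*w^4 - 7*w^3 - 77*w^2 - 138*w - 72) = (w + 2)*(w + 3)*(w^4 + 2*w^3 - 13*w^2 - 38*w - 24) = (w + 2)^2*(w + 3)*(w^3 - 13*w - 12) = (w - 4)*(w + 2)^2*(w + 3)*(w^2 + 4*w + 3) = (w - 4)*(w + 1)*(w + 2)^2*(w + 3)*(w + 3)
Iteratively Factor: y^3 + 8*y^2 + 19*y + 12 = (y + 4)*(y^2 + 4*y + 3) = (y + 1)*(y + 4)*(y + 3)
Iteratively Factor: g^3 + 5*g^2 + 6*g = (g)*(g^2 + 5*g + 6) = g*(g + 2)*(g + 3)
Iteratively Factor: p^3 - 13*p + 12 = (p - 1)*(p^2 + p - 12) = (p - 1)*(p + 4)*(p - 3)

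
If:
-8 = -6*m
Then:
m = 4/3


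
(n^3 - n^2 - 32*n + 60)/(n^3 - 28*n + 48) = (n - 5)/(n - 4)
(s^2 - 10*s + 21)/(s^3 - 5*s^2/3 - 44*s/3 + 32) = 3*(s - 7)/(3*s^2 + 4*s - 32)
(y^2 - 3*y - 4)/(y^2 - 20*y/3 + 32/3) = 3*(y + 1)/(3*y - 8)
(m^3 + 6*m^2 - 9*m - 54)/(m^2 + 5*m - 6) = (m^2 - 9)/(m - 1)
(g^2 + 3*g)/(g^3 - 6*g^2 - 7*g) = (g + 3)/(g^2 - 6*g - 7)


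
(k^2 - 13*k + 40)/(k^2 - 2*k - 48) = (k - 5)/(k + 6)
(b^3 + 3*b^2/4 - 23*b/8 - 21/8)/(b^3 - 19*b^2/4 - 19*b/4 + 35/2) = (2*b^2 + 5*b + 3)/(2*(b^2 - 3*b - 10))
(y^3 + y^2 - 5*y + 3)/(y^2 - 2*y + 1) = y + 3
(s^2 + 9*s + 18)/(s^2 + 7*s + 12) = (s + 6)/(s + 4)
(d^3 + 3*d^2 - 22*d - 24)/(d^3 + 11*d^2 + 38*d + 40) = (d^3 + 3*d^2 - 22*d - 24)/(d^3 + 11*d^2 + 38*d + 40)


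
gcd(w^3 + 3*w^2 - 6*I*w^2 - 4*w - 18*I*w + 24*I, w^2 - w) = w - 1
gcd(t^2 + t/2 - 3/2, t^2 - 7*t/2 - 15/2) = t + 3/2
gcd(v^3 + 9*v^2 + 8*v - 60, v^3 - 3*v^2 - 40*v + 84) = v^2 + 4*v - 12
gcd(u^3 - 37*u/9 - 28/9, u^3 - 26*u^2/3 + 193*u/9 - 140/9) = u - 7/3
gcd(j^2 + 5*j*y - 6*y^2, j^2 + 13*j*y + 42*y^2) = j + 6*y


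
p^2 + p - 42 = (p - 6)*(p + 7)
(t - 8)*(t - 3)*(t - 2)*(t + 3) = t^4 - 10*t^3 + 7*t^2 + 90*t - 144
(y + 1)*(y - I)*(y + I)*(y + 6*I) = y^4 + y^3 + 6*I*y^3 + y^2 + 6*I*y^2 + y + 6*I*y + 6*I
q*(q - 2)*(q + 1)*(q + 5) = q^4 + 4*q^3 - 7*q^2 - 10*q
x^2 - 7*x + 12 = (x - 4)*(x - 3)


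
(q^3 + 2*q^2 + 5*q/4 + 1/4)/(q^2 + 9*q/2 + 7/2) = (4*q^2 + 4*q + 1)/(2*(2*q + 7))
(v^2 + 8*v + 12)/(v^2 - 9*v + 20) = (v^2 + 8*v + 12)/(v^2 - 9*v + 20)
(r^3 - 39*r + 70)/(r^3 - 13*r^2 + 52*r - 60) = (r + 7)/(r - 6)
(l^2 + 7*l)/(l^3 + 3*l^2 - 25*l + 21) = l/(l^2 - 4*l + 3)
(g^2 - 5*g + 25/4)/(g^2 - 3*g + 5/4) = (2*g - 5)/(2*g - 1)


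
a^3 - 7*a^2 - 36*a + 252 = (a - 7)*(a - 6)*(a + 6)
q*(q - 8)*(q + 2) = q^3 - 6*q^2 - 16*q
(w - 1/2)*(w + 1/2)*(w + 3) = w^3 + 3*w^2 - w/4 - 3/4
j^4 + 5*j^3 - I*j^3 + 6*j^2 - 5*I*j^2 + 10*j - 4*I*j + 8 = (j + 1)*(j + 4)*(j - 2*I)*(j + I)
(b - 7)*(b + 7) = b^2 - 49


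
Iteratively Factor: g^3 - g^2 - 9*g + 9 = (g - 1)*(g^2 - 9) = (g - 1)*(g + 3)*(g - 3)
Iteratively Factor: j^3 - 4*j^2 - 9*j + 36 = (j - 3)*(j^2 - j - 12) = (j - 4)*(j - 3)*(j + 3)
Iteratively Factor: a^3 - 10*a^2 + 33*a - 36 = (a - 3)*(a^2 - 7*a + 12) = (a - 3)^2*(a - 4)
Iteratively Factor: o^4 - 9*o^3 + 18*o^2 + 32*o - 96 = (o - 4)*(o^3 - 5*o^2 - 2*o + 24) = (o - 4)^2*(o^2 - o - 6) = (o - 4)^2*(o - 3)*(o + 2)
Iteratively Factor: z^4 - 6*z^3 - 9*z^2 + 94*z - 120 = (z - 3)*(z^3 - 3*z^2 - 18*z + 40) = (z - 3)*(z - 2)*(z^2 - z - 20) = (z - 3)*(z - 2)*(z + 4)*(z - 5)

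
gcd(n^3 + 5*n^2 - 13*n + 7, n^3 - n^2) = n - 1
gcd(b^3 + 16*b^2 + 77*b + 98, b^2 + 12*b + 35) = b + 7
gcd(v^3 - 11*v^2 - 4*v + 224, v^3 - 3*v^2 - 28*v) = v^2 - 3*v - 28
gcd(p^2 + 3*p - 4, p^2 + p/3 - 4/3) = p - 1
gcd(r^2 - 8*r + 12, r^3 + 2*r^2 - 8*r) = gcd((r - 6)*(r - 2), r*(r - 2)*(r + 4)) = r - 2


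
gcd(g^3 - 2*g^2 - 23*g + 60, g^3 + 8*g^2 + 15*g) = g + 5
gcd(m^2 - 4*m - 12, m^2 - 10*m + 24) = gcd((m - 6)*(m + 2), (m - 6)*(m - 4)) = m - 6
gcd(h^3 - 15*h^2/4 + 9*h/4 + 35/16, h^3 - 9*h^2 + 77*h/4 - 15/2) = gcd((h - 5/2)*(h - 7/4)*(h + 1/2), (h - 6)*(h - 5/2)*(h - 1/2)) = h - 5/2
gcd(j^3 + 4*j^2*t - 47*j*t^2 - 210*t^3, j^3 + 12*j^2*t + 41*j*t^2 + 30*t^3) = j^2 + 11*j*t + 30*t^2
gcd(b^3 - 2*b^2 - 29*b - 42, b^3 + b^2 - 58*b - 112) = b + 2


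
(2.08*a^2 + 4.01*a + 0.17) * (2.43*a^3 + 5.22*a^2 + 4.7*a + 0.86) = 5.0544*a^5 + 20.6019*a^4 + 31.1213*a^3 + 21.5232*a^2 + 4.2476*a + 0.1462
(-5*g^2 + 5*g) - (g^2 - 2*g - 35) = -6*g^2 + 7*g + 35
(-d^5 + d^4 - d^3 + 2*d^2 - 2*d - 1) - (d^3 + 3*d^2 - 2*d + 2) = -d^5 + d^4 - 2*d^3 - d^2 - 3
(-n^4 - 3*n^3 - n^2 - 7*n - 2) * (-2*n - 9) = 2*n^5 + 15*n^4 + 29*n^3 + 23*n^2 + 67*n + 18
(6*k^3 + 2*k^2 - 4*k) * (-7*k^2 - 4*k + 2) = -42*k^5 - 38*k^4 + 32*k^3 + 20*k^2 - 8*k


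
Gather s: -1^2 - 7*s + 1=-7*s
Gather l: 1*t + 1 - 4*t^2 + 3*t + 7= -4*t^2 + 4*t + 8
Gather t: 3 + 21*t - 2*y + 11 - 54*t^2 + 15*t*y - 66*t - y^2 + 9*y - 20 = -54*t^2 + t*(15*y - 45) - y^2 + 7*y - 6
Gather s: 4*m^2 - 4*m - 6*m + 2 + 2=4*m^2 - 10*m + 4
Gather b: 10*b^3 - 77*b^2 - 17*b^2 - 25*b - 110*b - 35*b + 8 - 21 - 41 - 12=10*b^3 - 94*b^2 - 170*b - 66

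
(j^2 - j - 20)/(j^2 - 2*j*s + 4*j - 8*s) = (5 - j)/(-j + 2*s)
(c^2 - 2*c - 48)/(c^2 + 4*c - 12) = (c - 8)/(c - 2)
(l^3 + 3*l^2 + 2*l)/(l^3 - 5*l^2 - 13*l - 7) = l*(l + 2)/(l^2 - 6*l - 7)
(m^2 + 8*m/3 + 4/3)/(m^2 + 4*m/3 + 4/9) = 3*(m + 2)/(3*m + 2)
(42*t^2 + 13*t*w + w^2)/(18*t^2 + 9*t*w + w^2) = (7*t + w)/(3*t + w)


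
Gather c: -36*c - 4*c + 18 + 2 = 20 - 40*c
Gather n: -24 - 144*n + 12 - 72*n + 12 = -216*n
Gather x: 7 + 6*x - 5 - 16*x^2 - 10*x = -16*x^2 - 4*x + 2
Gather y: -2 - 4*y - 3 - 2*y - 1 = -6*y - 6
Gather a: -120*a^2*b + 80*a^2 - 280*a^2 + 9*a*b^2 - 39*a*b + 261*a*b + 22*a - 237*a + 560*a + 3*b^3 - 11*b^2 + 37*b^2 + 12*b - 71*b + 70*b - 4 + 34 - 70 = a^2*(-120*b - 200) + a*(9*b^2 + 222*b + 345) + 3*b^3 + 26*b^2 + 11*b - 40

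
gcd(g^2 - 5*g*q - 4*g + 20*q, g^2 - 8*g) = 1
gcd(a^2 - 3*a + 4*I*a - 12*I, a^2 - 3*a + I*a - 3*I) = a - 3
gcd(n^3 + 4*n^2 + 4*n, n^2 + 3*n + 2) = n + 2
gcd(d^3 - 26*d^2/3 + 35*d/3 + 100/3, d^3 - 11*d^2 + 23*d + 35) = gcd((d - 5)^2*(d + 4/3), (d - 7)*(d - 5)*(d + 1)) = d - 5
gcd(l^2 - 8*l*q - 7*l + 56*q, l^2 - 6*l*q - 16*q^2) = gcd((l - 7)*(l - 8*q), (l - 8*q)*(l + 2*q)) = -l + 8*q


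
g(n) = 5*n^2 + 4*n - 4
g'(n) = 10*n + 4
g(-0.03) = -4.12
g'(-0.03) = 3.70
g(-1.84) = 5.57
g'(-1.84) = -14.40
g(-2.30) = 13.25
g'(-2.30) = -19.00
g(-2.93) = 27.20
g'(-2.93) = -25.30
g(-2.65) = 20.51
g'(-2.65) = -22.50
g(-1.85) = 5.71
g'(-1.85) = -14.50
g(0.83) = 2.76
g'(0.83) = 12.30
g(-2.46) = 16.42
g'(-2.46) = -20.60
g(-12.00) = 668.00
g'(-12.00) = -116.00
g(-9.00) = 365.00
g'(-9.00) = -86.00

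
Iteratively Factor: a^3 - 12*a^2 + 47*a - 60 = (a - 4)*(a^2 - 8*a + 15) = (a - 4)*(a - 3)*(a - 5)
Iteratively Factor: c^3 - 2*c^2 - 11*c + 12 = (c + 3)*(c^2 - 5*c + 4) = (c - 1)*(c + 3)*(c - 4)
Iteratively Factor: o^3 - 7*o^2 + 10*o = (o)*(o^2 - 7*o + 10) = o*(o - 5)*(o - 2)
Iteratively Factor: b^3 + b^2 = (b + 1)*(b^2) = b*(b + 1)*(b)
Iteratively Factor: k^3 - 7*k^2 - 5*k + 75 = (k + 3)*(k^2 - 10*k + 25) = (k - 5)*(k + 3)*(k - 5)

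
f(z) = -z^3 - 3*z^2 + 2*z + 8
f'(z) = -3*z^2 - 6*z + 2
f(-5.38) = 66.13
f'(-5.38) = -52.55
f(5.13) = -195.70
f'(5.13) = -107.73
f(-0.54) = 6.20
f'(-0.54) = 4.37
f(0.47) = 8.17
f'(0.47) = -1.48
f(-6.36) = 131.19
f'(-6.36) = -81.19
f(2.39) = -18.01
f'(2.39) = -29.48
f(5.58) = -247.99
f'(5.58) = -124.89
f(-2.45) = -0.20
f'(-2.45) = -1.31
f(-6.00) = 104.00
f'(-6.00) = -70.00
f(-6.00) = 104.00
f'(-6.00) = -70.00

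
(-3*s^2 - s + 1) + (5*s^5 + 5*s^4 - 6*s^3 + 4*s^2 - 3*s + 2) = 5*s^5 + 5*s^4 - 6*s^3 + s^2 - 4*s + 3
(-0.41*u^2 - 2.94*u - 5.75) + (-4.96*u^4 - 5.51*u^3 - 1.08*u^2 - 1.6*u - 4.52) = -4.96*u^4 - 5.51*u^3 - 1.49*u^2 - 4.54*u - 10.27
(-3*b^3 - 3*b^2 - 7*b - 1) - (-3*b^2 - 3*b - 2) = -3*b^3 - 4*b + 1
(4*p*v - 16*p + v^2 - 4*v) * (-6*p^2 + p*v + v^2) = -24*p^3*v + 96*p^3 - 2*p^2*v^2 + 8*p^2*v + 5*p*v^3 - 20*p*v^2 + v^4 - 4*v^3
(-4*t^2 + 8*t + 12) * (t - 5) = -4*t^3 + 28*t^2 - 28*t - 60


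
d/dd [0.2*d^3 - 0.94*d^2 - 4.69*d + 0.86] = 0.6*d^2 - 1.88*d - 4.69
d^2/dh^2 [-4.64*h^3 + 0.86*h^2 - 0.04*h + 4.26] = 1.72 - 27.84*h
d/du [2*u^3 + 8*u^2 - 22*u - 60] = 6*u^2 + 16*u - 22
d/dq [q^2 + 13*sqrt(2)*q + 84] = 2*q + 13*sqrt(2)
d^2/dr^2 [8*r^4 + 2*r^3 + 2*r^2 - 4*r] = 96*r^2 + 12*r + 4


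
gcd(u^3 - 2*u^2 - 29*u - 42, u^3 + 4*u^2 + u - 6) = u^2 + 5*u + 6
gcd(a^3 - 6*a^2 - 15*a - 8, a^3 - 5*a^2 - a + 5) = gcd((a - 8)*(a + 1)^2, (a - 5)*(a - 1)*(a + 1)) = a + 1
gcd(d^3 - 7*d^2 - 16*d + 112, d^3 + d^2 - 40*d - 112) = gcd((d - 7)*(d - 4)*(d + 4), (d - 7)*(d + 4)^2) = d^2 - 3*d - 28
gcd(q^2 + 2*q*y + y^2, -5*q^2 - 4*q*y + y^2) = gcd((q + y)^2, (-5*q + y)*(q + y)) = q + y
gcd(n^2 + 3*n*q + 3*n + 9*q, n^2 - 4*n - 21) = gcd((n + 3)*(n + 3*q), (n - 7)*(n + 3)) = n + 3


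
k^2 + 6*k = k*(k + 6)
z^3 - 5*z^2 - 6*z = z*(z - 6)*(z + 1)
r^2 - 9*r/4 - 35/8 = (r - 7/2)*(r + 5/4)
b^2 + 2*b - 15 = (b - 3)*(b + 5)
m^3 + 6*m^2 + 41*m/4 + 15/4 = (m + 1/2)*(m + 5/2)*(m + 3)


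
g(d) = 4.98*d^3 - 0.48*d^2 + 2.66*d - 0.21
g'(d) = 14.94*d^2 - 0.96*d + 2.66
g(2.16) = 53.48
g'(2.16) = 70.29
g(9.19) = 3848.93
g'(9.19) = 1255.61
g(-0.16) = -0.67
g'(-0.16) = 3.20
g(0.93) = 5.85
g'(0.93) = 14.69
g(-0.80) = -5.19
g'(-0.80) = 12.99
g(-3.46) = -221.44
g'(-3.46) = 184.84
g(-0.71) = -4.12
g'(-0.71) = 10.87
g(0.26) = 0.54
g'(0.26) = 3.42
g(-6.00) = -1109.13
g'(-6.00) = 546.26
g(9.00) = 3615.27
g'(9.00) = 1204.16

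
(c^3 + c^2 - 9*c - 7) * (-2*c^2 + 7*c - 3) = -2*c^5 + 5*c^4 + 22*c^3 - 52*c^2 - 22*c + 21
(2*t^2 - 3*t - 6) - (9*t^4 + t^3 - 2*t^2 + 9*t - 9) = -9*t^4 - t^3 + 4*t^2 - 12*t + 3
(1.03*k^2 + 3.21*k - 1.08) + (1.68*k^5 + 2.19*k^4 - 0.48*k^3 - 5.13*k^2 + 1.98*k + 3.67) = 1.68*k^5 + 2.19*k^4 - 0.48*k^3 - 4.1*k^2 + 5.19*k + 2.59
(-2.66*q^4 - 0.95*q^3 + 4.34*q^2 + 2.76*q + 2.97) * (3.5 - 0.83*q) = 2.2078*q^5 - 8.5215*q^4 - 6.9272*q^3 + 12.8992*q^2 + 7.1949*q + 10.395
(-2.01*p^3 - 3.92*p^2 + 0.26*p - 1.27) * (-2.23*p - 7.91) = 4.4823*p^4 + 24.6407*p^3 + 30.4274*p^2 + 0.7755*p + 10.0457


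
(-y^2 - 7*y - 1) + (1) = -y^2 - 7*y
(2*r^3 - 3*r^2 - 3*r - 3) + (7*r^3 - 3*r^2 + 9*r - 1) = 9*r^3 - 6*r^2 + 6*r - 4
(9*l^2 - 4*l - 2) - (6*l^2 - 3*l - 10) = 3*l^2 - l + 8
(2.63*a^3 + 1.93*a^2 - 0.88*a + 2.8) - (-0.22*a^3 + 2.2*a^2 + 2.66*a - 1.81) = 2.85*a^3 - 0.27*a^2 - 3.54*a + 4.61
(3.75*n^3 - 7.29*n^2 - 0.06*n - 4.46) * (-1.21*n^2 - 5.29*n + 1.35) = -4.5375*n^5 - 11.0166*n^4 + 43.6992*n^3 - 4.1275*n^2 + 23.5124*n - 6.021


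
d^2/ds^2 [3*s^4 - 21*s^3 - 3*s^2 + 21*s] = 36*s^2 - 126*s - 6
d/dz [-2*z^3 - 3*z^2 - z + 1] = -6*z^2 - 6*z - 1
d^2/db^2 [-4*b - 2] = 0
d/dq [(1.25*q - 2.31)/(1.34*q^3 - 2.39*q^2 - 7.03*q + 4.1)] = (-3.35*q^3 + 12.2737*q^2 - 11.0418*q - 11.1143)/(1.7956*q^6 - 6.4052*q^5 - 13.1283*q^4 + 44.5914*q^3 + 29.8229*q^2 - 57.646*q + 16.81)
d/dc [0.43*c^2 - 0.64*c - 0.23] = 0.86*c - 0.64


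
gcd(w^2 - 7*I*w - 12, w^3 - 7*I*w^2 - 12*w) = w^2 - 7*I*w - 12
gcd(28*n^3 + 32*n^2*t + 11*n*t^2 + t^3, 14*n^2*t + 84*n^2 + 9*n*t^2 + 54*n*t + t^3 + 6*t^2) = 14*n^2 + 9*n*t + t^2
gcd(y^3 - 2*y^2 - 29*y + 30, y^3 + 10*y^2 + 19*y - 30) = y^2 + 4*y - 5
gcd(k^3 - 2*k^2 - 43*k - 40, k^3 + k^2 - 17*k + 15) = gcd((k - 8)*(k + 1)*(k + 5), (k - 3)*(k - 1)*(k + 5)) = k + 5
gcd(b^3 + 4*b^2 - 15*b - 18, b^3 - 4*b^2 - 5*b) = b + 1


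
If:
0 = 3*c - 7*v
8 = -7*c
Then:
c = -8/7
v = -24/49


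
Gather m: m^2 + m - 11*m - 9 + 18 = m^2 - 10*m + 9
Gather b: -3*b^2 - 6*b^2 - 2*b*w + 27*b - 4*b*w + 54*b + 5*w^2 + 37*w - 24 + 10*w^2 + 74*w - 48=-9*b^2 + b*(81 - 6*w) + 15*w^2 + 111*w - 72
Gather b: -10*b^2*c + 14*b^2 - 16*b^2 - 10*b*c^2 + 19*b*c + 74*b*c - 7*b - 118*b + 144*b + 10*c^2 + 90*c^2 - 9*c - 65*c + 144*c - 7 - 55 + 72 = b^2*(-10*c - 2) + b*(-10*c^2 + 93*c + 19) + 100*c^2 + 70*c + 10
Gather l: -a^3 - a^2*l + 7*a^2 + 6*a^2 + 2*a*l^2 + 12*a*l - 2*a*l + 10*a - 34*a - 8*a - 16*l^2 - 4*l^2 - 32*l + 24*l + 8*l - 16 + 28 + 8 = -a^3 + 13*a^2 - 32*a + l^2*(2*a - 20) + l*(-a^2 + 10*a) + 20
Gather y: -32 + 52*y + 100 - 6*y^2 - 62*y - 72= -6*y^2 - 10*y - 4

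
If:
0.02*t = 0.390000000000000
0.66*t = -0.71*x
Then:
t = 19.50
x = -18.13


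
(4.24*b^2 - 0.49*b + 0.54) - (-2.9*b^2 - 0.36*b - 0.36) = 7.14*b^2 - 0.13*b + 0.9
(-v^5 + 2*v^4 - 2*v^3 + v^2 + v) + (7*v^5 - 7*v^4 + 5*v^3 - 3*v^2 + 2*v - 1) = 6*v^5 - 5*v^4 + 3*v^3 - 2*v^2 + 3*v - 1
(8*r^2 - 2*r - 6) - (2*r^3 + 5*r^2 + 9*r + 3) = -2*r^3 + 3*r^2 - 11*r - 9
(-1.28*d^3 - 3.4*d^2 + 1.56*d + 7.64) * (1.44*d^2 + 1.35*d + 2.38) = -1.8432*d^5 - 6.624*d^4 - 5.39*d^3 + 5.0156*d^2 + 14.0268*d + 18.1832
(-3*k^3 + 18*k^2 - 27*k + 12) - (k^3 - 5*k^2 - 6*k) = -4*k^3 + 23*k^2 - 21*k + 12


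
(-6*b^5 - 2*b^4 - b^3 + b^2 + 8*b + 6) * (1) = -6*b^5 - 2*b^4 - b^3 + b^2 + 8*b + 6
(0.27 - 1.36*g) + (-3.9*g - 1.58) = -5.26*g - 1.31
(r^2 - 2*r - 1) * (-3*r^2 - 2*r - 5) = -3*r^4 + 4*r^3 + 2*r^2 + 12*r + 5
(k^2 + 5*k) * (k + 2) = k^3 + 7*k^2 + 10*k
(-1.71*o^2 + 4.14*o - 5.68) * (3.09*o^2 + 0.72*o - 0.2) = -5.2839*o^4 + 11.5614*o^3 - 14.2284*o^2 - 4.9176*o + 1.136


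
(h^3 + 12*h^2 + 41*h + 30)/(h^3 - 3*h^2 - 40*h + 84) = (h^2 + 6*h + 5)/(h^2 - 9*h + 14)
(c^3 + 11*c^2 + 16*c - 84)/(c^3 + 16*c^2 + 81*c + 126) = (c - 2)/(c + 3)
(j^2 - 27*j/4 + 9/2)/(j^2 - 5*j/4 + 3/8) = 2*(j - 6)/(2*j - 1)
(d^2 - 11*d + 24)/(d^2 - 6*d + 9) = (d - 8)/(d - 3)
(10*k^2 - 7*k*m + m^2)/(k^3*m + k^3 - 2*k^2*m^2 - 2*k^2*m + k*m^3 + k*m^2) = (10*k^2 - 7*k*m + m^2)/(k*(k^2*m + k^2 - 2*k*m^2 - 2*k*m + m^3 + m^2))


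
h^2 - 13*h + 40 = (h - 8)*(h - 5)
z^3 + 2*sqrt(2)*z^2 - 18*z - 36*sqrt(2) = (z - 3*sqrt(2))*(z + 2*sqrt(2))*(z + 3*sqrt(2))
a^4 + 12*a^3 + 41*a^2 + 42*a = a*(a + 2)*(a + 3)*(a + 7)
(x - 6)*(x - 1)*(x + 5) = x^3 - 2*x^2 - 29*x + 30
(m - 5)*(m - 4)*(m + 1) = m^3 - 8*m^2 + 11*m + 20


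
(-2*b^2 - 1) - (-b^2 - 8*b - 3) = -b^2 + 8*b + 2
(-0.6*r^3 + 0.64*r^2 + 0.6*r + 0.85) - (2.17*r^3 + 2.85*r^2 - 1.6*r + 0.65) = -2.77*r^3 - 2.21*r^2 + 2.2*r + 0.2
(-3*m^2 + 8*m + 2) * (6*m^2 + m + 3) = -18*m^4 + 45*m^3 + 11*m^2 + 26*m + 6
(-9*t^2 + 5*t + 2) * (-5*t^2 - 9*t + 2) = 45*t^4 + 56*t^3 - 73*t^2 - 8*t + 4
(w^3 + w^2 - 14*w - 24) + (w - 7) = w^3 + w^2 - 13*w - 31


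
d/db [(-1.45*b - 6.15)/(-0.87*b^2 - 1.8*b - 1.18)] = (1.2615*b^2 + 2.61*b - (1.45*b + 6.15)*(1.74*b + 1.8) + 1.711)/(0.87*b^2 + 1.8*b + 1.18)^2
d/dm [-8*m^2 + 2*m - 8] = 2 - 16*m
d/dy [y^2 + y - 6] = 2*y + 1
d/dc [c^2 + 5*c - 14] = 2*c + 5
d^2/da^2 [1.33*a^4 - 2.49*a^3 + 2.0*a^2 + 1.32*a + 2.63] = 15.96*a^2 - 14.94*a + 4.0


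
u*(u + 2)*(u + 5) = u^3 + 7*u^2 + 10*u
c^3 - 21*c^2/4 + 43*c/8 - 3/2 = (c - 4)*(c - 3/4)*(c - 1/2)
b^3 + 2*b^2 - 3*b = b*(b - 1)*(b + 3)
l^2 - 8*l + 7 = (l - 7)*(l - 1)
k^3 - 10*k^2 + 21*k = k*(k - 7)*(k - 3)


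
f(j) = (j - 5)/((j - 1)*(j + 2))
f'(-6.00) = -0.12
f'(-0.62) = -0.72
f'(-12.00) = -0.02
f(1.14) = -8.78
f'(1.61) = 3.40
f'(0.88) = 92.31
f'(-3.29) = -1.33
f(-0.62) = 2.51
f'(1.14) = 67.79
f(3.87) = -0.07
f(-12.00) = -0.13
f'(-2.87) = -2.99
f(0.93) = 19.84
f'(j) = -(j - 5)/((j - 1)*(j + 2)^2) - (j - 5)/((j - 1)^2*(j + 2)) + 1/((j - 1)*(j + 2)) = (-j^2 + 10*j + 3)/(j^4 + 2*j^3 - 3*j^2 - 4*j + 4)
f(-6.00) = -0.39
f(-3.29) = -1.50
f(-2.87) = -2.34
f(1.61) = -1.54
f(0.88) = 11.92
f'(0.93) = 271.84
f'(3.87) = 0.09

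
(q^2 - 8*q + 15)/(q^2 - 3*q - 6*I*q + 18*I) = (q - 5)/(q - 6*I)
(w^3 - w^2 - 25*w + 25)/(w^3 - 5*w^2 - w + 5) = (w + 5)/(w + 1)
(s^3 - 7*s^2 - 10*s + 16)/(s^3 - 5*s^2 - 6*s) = (-s^3 + 7*s^2 + 10*s - 16)/(s*(-s^2 + 5*s + 6))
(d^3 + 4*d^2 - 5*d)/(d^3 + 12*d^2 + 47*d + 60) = d*(d - 1)/(d^2 + 7*d + 12)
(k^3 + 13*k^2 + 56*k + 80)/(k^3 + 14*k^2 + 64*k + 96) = (k + 5)/(k + 6)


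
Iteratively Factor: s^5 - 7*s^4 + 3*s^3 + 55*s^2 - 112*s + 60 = (s - 5)*(s^4 - 2*s^3 - 7*s^2 + 20*s - 12) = (s - 5)*(s - 1)*(s^3 - s^2 - 8*s + 12) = (s - 5)*(s - 2)*(s - 1)*(s^2 + s - 6) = (s - 5)*(s - 2)*(s - 1)*(s + 3)*(s - 2)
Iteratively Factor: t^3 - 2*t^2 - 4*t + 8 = (t - 2)*(t^2 - 4) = (t - 2)^2*(t + 2)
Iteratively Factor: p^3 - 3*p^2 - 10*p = (p + 2)*(p^2 - 5*p) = (p - 5)*(p + 2)*(p)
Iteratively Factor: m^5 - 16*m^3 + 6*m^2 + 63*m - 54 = (m + 3)*(m^4 - 3*m^3 - 7*m^2 + 27*m - 18) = (m + 3)^2*(m^3 - 6*m^2 + 11*m - 6) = (m - 1)*(m + 3)^2*(m^2 - 5*m + 6) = (m - 3)*(m - 1)*(m + 3)^2*(m - 2)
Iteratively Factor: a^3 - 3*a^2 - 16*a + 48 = (a - 3)*(a^2 - 16) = (a - 3)*(a + 4)*(a - 4)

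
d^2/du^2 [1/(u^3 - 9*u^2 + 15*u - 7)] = 12*(u^2 - 10*u + 27)/(u^7 - 25*u^6 + 237*u^5 - 1061*u^4 + 2339*u^3 - 2667*u^2 + 1519*u - 343)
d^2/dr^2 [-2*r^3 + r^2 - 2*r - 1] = 2 - 12*r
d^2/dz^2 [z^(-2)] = 6/z^4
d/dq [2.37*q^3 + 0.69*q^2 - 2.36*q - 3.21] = 7.11*q^2 + 1.38*q - 2.36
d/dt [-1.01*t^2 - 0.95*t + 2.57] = -2.02*t - 0.95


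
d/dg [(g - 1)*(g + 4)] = 2*g + 3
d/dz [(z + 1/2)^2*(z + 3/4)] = (z + 1/2)*(3*z + 2)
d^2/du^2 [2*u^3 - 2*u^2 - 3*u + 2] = 12*u - 4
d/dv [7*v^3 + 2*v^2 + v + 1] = 21*v^2 + 4*v + 1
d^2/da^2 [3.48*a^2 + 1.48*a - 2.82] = 6.96000000000000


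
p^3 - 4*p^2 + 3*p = p*(p - 3)*(p - 1)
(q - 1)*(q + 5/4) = q^2 + q/4 - 5/4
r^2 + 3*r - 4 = (r - 1)*(r + 4)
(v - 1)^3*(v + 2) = v^4 - v^3 - 3*v^2 + 5*v - 2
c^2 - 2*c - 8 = (c - 4)*(c + 2)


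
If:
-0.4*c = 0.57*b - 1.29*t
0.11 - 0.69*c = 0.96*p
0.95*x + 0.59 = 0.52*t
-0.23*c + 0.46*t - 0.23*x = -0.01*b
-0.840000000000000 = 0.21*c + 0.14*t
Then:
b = -2.98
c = -2.59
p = 1.97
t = -2.12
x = -1.78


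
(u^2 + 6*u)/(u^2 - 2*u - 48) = u/(u - 8)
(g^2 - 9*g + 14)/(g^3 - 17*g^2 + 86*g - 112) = 1/(g - 8)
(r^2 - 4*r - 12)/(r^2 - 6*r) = (r + 2)/r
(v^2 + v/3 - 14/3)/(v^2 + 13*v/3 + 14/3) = (v - 2)/(v + 2)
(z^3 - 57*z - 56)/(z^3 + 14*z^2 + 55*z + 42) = (z - 8)/(z + 6)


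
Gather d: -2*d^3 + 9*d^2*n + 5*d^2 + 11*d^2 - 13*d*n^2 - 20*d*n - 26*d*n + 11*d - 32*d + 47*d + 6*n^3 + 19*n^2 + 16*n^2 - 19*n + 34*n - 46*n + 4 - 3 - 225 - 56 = -2*d^3 + d^2*(9*n + 16) + d*(-13*n^2 - 46*n + 26) + 6*n^3 + 35*n^2 - 31*n - 280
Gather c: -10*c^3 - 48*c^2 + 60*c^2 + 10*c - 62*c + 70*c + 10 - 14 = -10*c^3 + 12*c^2 + 18*c - 4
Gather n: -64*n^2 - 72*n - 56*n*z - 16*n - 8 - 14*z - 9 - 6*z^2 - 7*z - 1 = -64*n^2 + n*(-56*z - 88) - 6*z^2 - 21*z - 18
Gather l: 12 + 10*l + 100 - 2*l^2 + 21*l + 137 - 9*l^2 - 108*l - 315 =-11*l^2 - 77*l - 66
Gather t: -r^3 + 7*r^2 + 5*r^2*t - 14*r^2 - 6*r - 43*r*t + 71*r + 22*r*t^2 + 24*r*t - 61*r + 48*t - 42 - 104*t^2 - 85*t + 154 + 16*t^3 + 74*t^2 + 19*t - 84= -r^3 - 7*r^2 + 4*r + 16*t^3 + t^2*(22*r - 30) + t*(5*r^2 - 19*r - 18) + 28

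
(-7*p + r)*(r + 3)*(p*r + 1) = -7*p^2*r^2 - 21*p^2*r + p*r^3 + 3*p*r^2 - 7*p*r - 21*p + r^2 + 3*r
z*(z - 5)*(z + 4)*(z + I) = z^4 - z^3 + I*z^3 - 20*z^2 - I*z^2 - 20*I*z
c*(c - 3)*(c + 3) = c^3 - 9*c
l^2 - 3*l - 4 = (l - 4)*(l + 1)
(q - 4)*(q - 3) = q^2 - 7*q + 12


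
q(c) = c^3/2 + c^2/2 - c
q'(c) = 3*c^2/2 + c - 1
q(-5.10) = -48.22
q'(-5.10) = 32.92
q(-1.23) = 1.06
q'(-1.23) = 0.04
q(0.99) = -0.01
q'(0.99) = 1.46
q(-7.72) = -192.53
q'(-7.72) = 80.68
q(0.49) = -0.31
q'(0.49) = -0.15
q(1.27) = 0.56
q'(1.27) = 2.69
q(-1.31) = 1.04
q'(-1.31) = 0.26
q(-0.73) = 0.80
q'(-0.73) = -0.93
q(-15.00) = -1560.00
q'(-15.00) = 321.50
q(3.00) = 15.00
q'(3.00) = 15.50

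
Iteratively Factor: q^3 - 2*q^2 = (q)*(q^2 - 2*q) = q*(q - 2)*(q)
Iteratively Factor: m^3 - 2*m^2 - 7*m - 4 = (m + 1)*(m^2 - 3*m - 4) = (m - 4)*(m + 1)*(m + 1)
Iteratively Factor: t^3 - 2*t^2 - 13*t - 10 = (t + 1)*(t^2 - 3*t - 10) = (t - 5)*(t + 1)*(t + 2)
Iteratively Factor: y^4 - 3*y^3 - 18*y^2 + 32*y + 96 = (y + 3)*(y^3 - 6*y^2 + 32) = (y + 2)*(y + 3)*(y^2 - 8*y + 16) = (y - 4)*(y + 2)*(y + 3)*(y - 4)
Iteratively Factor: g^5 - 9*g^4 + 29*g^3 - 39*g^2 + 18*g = (g)*(g^4 - 9*g^3 + 29*g^2 - 39*g + 18) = g*(g - 3)*(g^3 - 6*g^2 + 11*g - 6) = g*(g - 3)*(g - 2)*(g^2 - 4*g + 3) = g*(g - 3)^2*(g - 2)*(g - 1)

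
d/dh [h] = 1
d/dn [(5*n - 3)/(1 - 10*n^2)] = 5*(10*n^2 - 12*n + 1)/(100*n^4 - 20*n^2 + 1)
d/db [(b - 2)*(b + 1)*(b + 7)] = 3*b^2 + 12*b - 9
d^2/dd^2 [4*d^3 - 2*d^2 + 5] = 24*d - 4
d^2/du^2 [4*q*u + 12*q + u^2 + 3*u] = 2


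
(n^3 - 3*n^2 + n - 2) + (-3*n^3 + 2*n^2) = -2*n^3 - n^2 + n - 2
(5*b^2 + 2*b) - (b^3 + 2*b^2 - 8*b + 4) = -b^3 + 3*b^2 + 10*b - 4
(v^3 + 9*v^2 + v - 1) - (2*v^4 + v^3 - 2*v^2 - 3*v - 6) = -2*v^4 + 11*v^2 + 4*v + 5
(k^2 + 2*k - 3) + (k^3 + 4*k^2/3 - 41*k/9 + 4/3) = k^3 + 7*k^2/3 - 23*k/9 - 5/3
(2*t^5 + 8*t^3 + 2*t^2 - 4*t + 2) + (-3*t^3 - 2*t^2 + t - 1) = 2*t^5 + 5*t^3 - 3*t + 1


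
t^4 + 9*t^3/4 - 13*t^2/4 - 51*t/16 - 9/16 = (t - 3/2)*(t + 1/4)*(t + 1/2)*(t + 3)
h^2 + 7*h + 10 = (h + 2)*(h + 5)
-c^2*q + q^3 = q*(-c + q)*(c + q)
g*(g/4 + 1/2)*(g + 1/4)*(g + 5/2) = g^4/4 + 19*g^3/16 + 49*g^2/32 + 5*g/16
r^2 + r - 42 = (r - 6)*(r + 7)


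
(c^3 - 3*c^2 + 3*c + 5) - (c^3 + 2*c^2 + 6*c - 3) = -5*c^2 - 3*c + 8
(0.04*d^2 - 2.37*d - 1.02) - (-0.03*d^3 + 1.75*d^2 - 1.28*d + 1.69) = 0.03*d^3 - 1.71*d^2 - 1.09*d - 2.71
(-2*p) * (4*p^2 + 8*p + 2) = -8*p^3 - 16*p^2 - 4*p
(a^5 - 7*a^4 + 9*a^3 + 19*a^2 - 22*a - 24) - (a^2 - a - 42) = a^5 - 7*a^4 + 9*a^3 + 18*a^2 - 21*a + 18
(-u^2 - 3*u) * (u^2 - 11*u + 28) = -u^4 + 8*u^3 + 5*u^2 - 84*u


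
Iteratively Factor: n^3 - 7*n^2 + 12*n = (n - 3)*(n^2 - 4*n) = n*(n - 3)*(n - 4)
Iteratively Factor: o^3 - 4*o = (o)*(o^2 - 4) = o*(o - 2)*(o + 2)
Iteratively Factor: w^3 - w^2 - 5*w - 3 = (w + 1)*(w^2 - 2*w - 3) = (w + 1)^2*(w - 3)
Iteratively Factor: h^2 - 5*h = (h)*(h - 5)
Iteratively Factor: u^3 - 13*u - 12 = (u + 1)*(u^2 - u - 12) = (u - 4)*(u + 1)*(u + 3)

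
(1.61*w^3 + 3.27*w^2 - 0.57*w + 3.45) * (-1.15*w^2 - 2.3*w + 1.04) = -1.8515*w^5 - 7.4635*w^4 - 5.1911*w^3 + 0.7443*w^2 - 8.5278*w + 3.588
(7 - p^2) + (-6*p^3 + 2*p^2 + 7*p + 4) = -6*p^3 + p^2 + 7*p + 11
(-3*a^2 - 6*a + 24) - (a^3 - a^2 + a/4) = -a^3 - 2*a^2 - 25*a/4 + 24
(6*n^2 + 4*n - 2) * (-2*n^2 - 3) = -12*n^4 - 8*n^3 - 14*n^2 - 12*n + 6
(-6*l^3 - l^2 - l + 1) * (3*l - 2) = -18*l^4 + 9*l^3 - l^2 + 5*l - 2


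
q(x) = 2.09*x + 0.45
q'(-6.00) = 2.09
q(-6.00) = -12.09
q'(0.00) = 2.09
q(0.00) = 0.45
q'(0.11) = 2.09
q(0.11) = 0.68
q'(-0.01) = 2.09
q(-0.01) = 0.43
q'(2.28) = 2.09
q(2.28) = 5.22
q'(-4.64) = 2.09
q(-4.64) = -9.25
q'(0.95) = 2.09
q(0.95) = 2.44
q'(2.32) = 2.09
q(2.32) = 5.30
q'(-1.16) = 2.09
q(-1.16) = -1.97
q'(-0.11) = 2.09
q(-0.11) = 0.22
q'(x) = 2.09000000000000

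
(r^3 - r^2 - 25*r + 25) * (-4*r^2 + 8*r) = -4*r^5 + 12*r^4 + 92*r^3 - 300*r^2 + 200*r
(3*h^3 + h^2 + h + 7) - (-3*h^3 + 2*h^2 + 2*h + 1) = 6*h^3 - h^2 - h + 6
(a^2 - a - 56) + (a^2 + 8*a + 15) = 2*a^2 + 7*a - 41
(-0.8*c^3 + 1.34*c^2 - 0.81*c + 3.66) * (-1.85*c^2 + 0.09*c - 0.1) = 1.48*c^5 - 2.551*c^4 + 1.6991*c^3 - 6.9779*c^2 + 0.4104*c - 0.366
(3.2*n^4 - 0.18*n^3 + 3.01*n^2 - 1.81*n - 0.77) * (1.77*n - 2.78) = 5.664*n^5 - 9.2146*n^4 + 5.8281*n^3 - 11.5715*n^2 + 3.6689*n + 2.1406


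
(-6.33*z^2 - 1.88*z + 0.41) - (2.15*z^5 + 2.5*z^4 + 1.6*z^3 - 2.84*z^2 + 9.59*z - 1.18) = -2.15*z^5 - 2.5*z^4 - 1.6*z^3 - 3.49*z^2 - 11.47*z + 1.59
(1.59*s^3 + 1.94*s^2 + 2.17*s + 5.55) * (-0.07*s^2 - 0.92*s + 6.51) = -0.1113*s^5 - 1.5986*s^4 + 8.4142*s^3 + 10.2445*s^2 + 9.0207*s + 36.1305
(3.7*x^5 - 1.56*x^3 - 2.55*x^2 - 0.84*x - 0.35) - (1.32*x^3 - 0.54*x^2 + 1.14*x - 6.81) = 3.7*x^5 - 2.88*x^3 - 2.01*x^2 - 1.98*x + 6.46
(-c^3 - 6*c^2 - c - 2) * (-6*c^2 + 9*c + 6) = 6*c^5 + 27*c^4 - 54*c^3 - 33*c^2 - 24*c - 12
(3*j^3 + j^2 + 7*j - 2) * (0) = 0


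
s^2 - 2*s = s*(s - 2)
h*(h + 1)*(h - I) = h^3 + h^2 - I*h^2 - I*h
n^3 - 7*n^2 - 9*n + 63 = (n - 7)*(n - 3)*(n + 3)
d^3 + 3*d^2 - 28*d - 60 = (d - 5)*(d + 2)*(d + 6)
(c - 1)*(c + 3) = c^2 + 2*c - 3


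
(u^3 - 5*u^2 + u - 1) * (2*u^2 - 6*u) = 2*u^5 - 16*u^4 + 32*u^3 - 8*u^2 + 6*u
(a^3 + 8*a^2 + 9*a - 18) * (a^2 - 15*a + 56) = a^5 - 7*a^4 - 55*a^3 + 295*a^2 + 774*a - 1008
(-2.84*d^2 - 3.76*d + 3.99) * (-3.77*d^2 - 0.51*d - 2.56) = 10.7068*d^4 + 15.6236*d^3 - 5.8543*d^2 + 7.5907*d - 10.2144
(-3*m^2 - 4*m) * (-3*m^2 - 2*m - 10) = 9*m^4 + 18*m^3 + 38*m^2 + 40*m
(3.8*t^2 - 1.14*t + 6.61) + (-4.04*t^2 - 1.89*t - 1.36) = -0.24*t^2 - 3.03*t + 5.25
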